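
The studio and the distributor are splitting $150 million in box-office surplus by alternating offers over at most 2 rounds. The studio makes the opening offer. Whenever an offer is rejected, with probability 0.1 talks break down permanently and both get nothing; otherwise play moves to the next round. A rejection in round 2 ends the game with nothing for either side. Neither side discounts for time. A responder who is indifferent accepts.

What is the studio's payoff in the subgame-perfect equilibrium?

Round 2 (the distributor proposes): rejection yields 0 for the studio; the distributor offers 0 and keeps 150.
Round 1 (the studio proposes): rejecting gives the distributor an expected 0.9 × 150 = 135. The studio offers 135 and keeps 150 − 135 = 15.

15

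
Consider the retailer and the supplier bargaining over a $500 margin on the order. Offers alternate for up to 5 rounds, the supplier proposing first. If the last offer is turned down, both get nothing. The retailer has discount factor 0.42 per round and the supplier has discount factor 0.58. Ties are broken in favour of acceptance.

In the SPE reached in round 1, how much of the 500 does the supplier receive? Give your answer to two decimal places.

Round 5 (the supplier proposes): the retailer will accept anything ≥ 0, so the supplier offers 0 and keeps 500.
Round 4 (the retailer proposes): the supplier can get 500 next round, worth 0.58 × 500 = 290 now. The retailer offers 290 and keeps 500 − 290 = 210.
Round 3 (the supplier proposes): the retailer can get 210 next round, worth 0.42 × 210 = 88.2 now. The supplier offers 88.2 and keeps 500 − 88.2 = 411.8.
Round 2 (the retailer proposes): the supplier can get 411.8 next round, worth 0.58 × 411.8 = 238.844 now, so the retailer offers 238.844, keeping 261.156.
Round 1 (the supplier proposes): the retailer can get 261.156 next round, worth 0.42 × 261.156 = 109.68552 now; the supplier offers that and keeps 390.31448.

390.31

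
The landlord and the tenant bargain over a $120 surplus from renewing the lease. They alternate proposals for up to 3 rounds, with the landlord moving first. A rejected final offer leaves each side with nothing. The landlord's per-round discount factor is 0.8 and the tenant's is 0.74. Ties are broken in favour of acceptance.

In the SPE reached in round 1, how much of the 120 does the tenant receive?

Round 3 (the landlord proposes): rejection yields 0 for the tenant; the landlord offers 0 and keeps 120.
Round 2 (the tenant proposes): the landlord can get 120 next round, worth 0.8 × 120 = 96 now. The tenant offers 96 and keeps 120 − 96 = 24.
Round 1 (the landlord proposes): the tenant can get 24 next round, worth 0.74 × 24 = 17.76 now, so the landlord offers 17.76, keeping 102.24.

17.76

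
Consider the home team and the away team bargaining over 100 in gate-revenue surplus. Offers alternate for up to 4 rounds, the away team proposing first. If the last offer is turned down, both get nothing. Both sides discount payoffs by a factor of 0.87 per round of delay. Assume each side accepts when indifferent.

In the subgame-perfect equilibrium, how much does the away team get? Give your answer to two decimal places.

22.84

Work backward from the last round.
Round 4 (the home team proposes): rejection yields 0 for the away team; the home team offers 0 and keeps 100.
Round 3 (the away team proposes): the home team can get 100 next round, worth 0.87 × 100 = 87 now; the away team offers that and keeps 13.
Round 2 (the home team proposes): the away team can get 13 next round, worth 0.87 × 13 = 11.31 now. The home team offers 11.31 and keeps 100 − 11.31 = 88.69.
Round 1 (the away team proposes): the home team can get 88.69 next round, worth 0.87 × 88.69 = 77.1603 now, so the away team offers 77.1603, keeping 22.8397.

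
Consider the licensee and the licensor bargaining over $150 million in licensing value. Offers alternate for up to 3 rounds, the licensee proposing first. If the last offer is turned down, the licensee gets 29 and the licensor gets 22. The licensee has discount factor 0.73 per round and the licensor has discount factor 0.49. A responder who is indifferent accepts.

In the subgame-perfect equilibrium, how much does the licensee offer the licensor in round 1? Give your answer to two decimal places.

27.71

Round 3 (the licensee proposes): the licensor gets 22 if talks fail, so the licensee offers 22 and keeps 128.
Round 2 (the licensor proposes): the licensee can get 128 next round, worth 0.73 × 128 = 93.44 now. The licensor offers 93.44 and keeps 150 − 93.44 = 56.56.
Round 1 (the licensee proposes): the licensor can get 56.56 next round, worth 0.49 × 56.56 = 27.7144 now, so the licensee offers 27.7144, keeping 122.2856.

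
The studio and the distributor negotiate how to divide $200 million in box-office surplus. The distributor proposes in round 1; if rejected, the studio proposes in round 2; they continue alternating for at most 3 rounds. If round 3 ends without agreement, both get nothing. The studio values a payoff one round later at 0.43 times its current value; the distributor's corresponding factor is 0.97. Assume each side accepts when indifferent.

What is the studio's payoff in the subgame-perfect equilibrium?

2.58

Round 3 (the distributor proposes): rejection yields 0 for the studio; the distributor offers 0 and keeps 200.
Round 2 (the studio proposes): the distributor can get 200 next round, worth 0.97 × 200 = 194 now; the studio offers that and keeps 6.
Round 1 (the distributor proposes): the studio can get 6 next round, worth 0.43 × 6 = 2.58 now, so the distributor offers 2.58, keeping 197.42.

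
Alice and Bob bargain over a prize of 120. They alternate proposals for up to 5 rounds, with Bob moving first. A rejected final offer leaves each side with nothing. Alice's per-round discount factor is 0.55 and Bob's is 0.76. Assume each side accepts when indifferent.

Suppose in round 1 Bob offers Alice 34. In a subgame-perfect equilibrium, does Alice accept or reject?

Accept

Round 5 (Bob proposes): Alice will accept anything ≥ 0, so Bob offers 0 and keeps 120.
Round 4 (Alice proposes): Bob can get 120 next round, worth 0.76 × 120 = 91.2 now; Alice offers that and keeps 28.8.
Round 3 (Bob proposes): Alice can get 28.8 next round, worth 0.55 × 28.8 = 15.84 now, so Bob offers 15.84, keeping 104.16.
Round 2 (Alice proposes): Bob can get 104.16 next round, worth 0.76 × 104.16 = 79.1616 now. Alice offers 79.1616 and keeps 120 − 79.1616 = 40.8384.
So by rejecting in round 1, Alice gets 40.8384 next round, worth 0.55 × 40.8384 = 22.46112 now.
Offer 34 ≥ 22.46112, so Alice accepts.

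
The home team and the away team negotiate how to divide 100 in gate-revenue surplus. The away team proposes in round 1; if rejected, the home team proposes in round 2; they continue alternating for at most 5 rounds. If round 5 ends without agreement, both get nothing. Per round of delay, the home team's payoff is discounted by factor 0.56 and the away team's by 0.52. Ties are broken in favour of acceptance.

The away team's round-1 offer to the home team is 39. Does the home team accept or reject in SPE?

Work out the home team's continuation value if the offer is rejected.
Round 5 (the away team proposes): the home team will accept anything ≥ 0, so the away team offers 0 and keeps 100.
Round 4 (the home team proposes): the away team can get 100 next round, worth 0.52 × 100 = 52 now; the home team offers that and keeps 48.
Round 3 (the away team proposes): the home team can get 48 next round, worth 0.56 × 48 = 26.88 now. The away team offers 26.88 and keeps 100 − 26.88 = 73.12.
Round 2 (the home team proposes): the away team can get 73.12 next round, worth 0.52 × 73.12 = 38.0224 now. The home team offers 38.0224 and keeps 100 − 38.0224 = 61.9776.
So by rejecting in round 1, the home team gets 61.9776 next round, worth 0.56 × 61.9776 = 34.707456 now.
Offer 39 ≥ 34.707456, so the home team accepts.

Accept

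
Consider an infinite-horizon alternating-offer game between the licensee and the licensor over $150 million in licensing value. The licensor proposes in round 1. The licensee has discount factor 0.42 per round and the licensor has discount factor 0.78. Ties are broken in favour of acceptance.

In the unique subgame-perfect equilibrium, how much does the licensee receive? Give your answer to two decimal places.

20.61

When the licensor proposes, the licensee accepts any offer worth at least 0.42 times what the licensee would get by proposing next round; and vice versa.
This gives x = 150 − 0.42y and y = 150 − 0.78x, where x and y are each side's share when it proposes.
Hence (1 − 0.42·0.78)x = 150(1 − 0.42), i.e. 0.6724·x = 87.
x ≈ 129.3873; the licensee's share is 150 − x ≈ 20.6127.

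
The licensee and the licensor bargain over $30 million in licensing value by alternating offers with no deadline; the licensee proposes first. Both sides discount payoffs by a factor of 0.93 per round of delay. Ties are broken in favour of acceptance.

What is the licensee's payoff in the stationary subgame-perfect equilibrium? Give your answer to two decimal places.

15.54

Let x be the licensee's share when the licensee proposes and y be the licensor's share when the licensor proposes.
The licensor accepts iff offered ≥ 0.93·y, so x = 30 − 0.93y. Symmetrically y = 30 − 0.93x.
Substituting: x = 30 − 0.93(30 − 0.93x), giving x(1 − 0.93·0.93) = 30(1 − 0.93).
So x = 30 × 0.07 / 0.1351 ≈ 15.5440, and the licensor receives 30 − x ≈ 14.4560.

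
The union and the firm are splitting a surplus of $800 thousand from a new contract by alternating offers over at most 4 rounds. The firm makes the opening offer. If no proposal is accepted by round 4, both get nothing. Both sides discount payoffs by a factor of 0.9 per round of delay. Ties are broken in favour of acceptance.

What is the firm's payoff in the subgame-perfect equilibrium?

Round 4 (the union proposes): the firm will accept anything ≥ 0, so the union offers 0 and keeps 800.
Round 3 (the firm proposes): the union can get 800 next round, worth 0.9 × 800 = 720 now; the firm offers that and keeps 80.
Round 2 (the union proposes): the firm can get 80 next round, worth 0.9 × 80 = 72 now; the union offers that and keeps 728.
Round 1 (the firm proposes): the union can get 728 next round, worth 0.9 × 728 = 655.2 now; the firm offers that and keeps 144.8.

144.8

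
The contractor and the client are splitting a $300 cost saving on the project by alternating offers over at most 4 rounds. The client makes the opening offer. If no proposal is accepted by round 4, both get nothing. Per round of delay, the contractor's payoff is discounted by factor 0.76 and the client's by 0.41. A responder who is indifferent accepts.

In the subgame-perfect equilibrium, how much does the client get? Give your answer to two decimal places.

Round 4 (the contractor proposes): the client will accept anything ≥ 0, so the contractor offers 0 and keeps 300.
Round 3 (the client proposes): the contractor can get 300 next round, worth 0.76 × 300 = 228 now; the client offers that and keeps 72.
Round 2 (the contractor proposes): the client can get 72 next round, worth 0.41 × 72 = 29.52 now, so the contractor offers 29.52, keeping 270.48.
Round 1 (the client proposes): the contractor can get 270.48 next round, worth 0.76 × 270.48 = 205.5648 now; the client offers that and keeps 94.4352.

94.44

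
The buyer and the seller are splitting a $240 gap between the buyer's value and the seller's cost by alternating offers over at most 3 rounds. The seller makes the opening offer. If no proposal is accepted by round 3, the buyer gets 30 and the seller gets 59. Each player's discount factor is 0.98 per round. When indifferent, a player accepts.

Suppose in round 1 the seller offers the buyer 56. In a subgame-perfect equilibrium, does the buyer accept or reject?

Round 3 (the seller proposes): the buyer gets 30 if talks fail, so the seller offers 30 and keeps 210.
Round 2 (the buyer proposes): the seller can get 210 next round, worth 0.98 × 210 = 205.8 now; the buyer offers that and keeps 34.2.
So by rejecting in round 1, the buyer gets 34.2 next round, worth 0.98 × 34.2 = 33.516 now.
Offer 56 ≥ 33.516, so the buyer accepts.

Accept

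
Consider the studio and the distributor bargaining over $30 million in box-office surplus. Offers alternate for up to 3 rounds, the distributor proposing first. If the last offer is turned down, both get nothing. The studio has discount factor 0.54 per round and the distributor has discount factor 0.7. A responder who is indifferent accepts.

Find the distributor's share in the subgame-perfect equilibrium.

Solve by backward induction from round 3.
Round 3 (the distributor proposes): the studio will accept anything ≥ 0, so the distributor offers 0 and keeps 30.
Round 2 (the studio proposes): the distributor can get 30 next round, worth 0.7 × 30 = 21 now. The studio offers 21 and keeps 30 − 21 = 9.
Round 1 (the distributor proposes): the studio can get 9 next round, worth 0.54 × 9 = 4.86 now; the distributor offers that and keeps 25.14.

25.14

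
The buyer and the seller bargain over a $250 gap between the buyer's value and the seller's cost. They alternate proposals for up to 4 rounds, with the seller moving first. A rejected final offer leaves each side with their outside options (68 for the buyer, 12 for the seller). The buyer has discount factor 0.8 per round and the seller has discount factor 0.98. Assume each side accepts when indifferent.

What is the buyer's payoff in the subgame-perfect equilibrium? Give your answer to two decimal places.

153.27

Round 4 (the buyer proposes): the seller gets 12 if talks fail, so the buyer offers 12 and keeps 238.
Round 3 (the seller proposes): the buyer can get 238 next round, worth 0.8 × 238 = 190.4 now; the seller offers that and keeps 59.6.
Round 2 (the buyer proposes): the seller can get 59.6 next round, worth 0.98 × 59.6 = 58.408 now. The buyer offers 58.408 and keeps 250 − 58.408 = 191.592.
Round 1 (the seller proposes): the buyer can get 191.592 next round, worth 0.8 × 191.592 = 153.2736 now; the seller offers that and keeps 96.7264.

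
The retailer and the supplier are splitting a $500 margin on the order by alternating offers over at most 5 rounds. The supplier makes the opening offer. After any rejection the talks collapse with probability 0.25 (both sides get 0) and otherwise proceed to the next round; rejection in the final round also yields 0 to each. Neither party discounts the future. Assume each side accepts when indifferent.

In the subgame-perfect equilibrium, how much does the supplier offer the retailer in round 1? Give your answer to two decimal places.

By backward induction:
Round 5 (the supplier proposes): the retailer will accept anything ≥ 0, so the supplier offers 0 and keeps 500.
Round 4 (the retailer proposes): rejecting gives the supplier an expected 0.75 × 500 = 375. The retailer offers 375 and keeps 500 − 375 = 125.
Round 3 (the supplier proposes): rejecting gives the retailer an expected 0.75 × 125 = 93.75, so the supplier offers 93.75, keeping 406.25.
Round 2 (the retailer proposes): rejecting gives the supplier an expected 0.75 × 406.25 = 304.6875, so the retailer offers 304.6875, keeping 195.3125.
Round 1 (the supplier proposes): rejecting gives the retailer an expected 0.75 × 195.3125 = 146.484375; the supplier offers that and keeps 353.515625.

146.48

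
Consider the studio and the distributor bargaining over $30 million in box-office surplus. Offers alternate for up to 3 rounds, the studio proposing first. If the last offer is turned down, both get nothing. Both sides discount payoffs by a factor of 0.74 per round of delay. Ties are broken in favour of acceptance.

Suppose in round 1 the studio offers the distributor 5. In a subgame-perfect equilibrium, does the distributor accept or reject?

Reject

Work out the distributor's continuation value if the offer is rejected.
Round 3 (the studio proposes): the distributor will accept anything ≥ 0, so the studio offers 0 and keeps 30.
Round 2 (the distributor proposes): the studio can get 30 next round, worth 0.74 × 30 = 22.2 now; the distributor offers that and keeps 7.8.
So by rejecting in round 1, the distributor gets 7.8 next round, worth 0.74 × 7.8 = 5.772 now.
Offer 5 < 5.772, so the distributor rejects.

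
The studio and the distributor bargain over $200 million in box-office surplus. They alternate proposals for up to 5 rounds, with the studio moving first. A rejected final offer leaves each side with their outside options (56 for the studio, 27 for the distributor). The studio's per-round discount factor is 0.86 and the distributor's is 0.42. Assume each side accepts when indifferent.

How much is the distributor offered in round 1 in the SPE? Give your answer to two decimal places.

19.53

Round 5 (the studio proposes): the distributor gets 27 if talks fail, so the studio offers 27 and keeps 173.
Round 4 (the distributor proposes): the studio can get 173 next round, worth 0.86 × 173 = 148.78 now; the distributor offers that and keeps 51.22.
Round 3 (the studio proposes): the distributor can get 51.22 next round, worth 0.42 × 51.22 = 21.5124 now, so the studio offers 21.5124, keeping 178.4876.
Round 2 (the distributor proposes): the studio can get 178.4876 next round, worth 0.86 × 178.4876 = 153.499336 now; the distributor offers that and keeps 46.500664.
Round 1 (the studio proposes): the distributor can get 46.500664 next round, worth 0.42 × 46.500664 = 19.53027888 now, so the studio offers 19.53027888, keeping 180.46972112.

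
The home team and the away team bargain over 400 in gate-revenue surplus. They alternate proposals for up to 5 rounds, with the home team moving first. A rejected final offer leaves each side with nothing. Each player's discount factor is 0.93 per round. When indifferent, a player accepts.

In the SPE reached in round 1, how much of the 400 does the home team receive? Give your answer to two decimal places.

Work backward from the last round.
Round 5 (the home team proposes): rejection yields 0 for the away team; the home team offers 0 and keeps 400.
Round 4 (the away team proposes): the home team can get 400 next round, worth 0.93 × 400 = 372 now, so the away team offers 372, keeping 28.
Round 3 (the home team proposes): the away team can get 28 next round, worth 0.93 × 28 = 26.04 now; the home team offers that and keeps 373.96.
Round 2 (the away team proposes): the home team can get 373.96 next round, worth 0.93 × 373.96 = 347.7828 now; the away team offers that and keeps 52.2172.
Round 1 (the home team proposes): the away team can get 52.2172 next round, worth 0.93 × 52.2172 = 48.561996 now; the home team offers that and keeps 351.438004.

351.44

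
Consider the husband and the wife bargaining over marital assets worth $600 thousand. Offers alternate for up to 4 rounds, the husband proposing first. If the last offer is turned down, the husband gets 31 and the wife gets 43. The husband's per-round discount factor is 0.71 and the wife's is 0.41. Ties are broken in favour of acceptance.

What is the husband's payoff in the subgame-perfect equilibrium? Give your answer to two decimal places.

Round 4 (the wife proposes): the husband gets 31 if talks fail, so the wife offers 31 and keeps 569.
Round 3 (the husband proposes): the wife can get 569 next round, worth 0.41 × 569 = 233.29 now. The husband offers 233.29 and keeps 600 − 233.29 = 366.71.
Round 2 (the wife proposes): the husband can get 366.71 next round, worth 0.71 × 366.71 = 260.3641 now. The wife offers 260.3641 and keeps 600 − 260.3641 = 339.6359.
Round 1 (the husband proposes): the wife can get 339.6359 next round, worth 0.41 × 339.6359 = 139.250719 now, so the husband offers 139.250719, keeping 460.749281.

460.75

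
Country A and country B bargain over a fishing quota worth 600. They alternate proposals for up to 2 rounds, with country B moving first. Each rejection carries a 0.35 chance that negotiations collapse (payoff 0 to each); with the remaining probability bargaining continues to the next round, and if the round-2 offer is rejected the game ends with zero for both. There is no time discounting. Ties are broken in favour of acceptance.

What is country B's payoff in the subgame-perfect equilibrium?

By backward induction:
Round 2 (country A proposes): rejection yields 0 for country B; country A offers 0 and keeps 600.
Round 1 (country B proposes): rejecting gives country A an expected 0.65 × 600 = 390. Country B offers 390 and keeps 600 − 390 = 210.

210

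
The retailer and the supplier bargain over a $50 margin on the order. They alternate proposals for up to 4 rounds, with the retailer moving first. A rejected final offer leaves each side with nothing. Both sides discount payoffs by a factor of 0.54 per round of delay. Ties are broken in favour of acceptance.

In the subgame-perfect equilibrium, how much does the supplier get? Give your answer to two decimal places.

20.29

By backward induction:
Round 4 (the supplier proposes): rejection yields 0 for the retailer; the supplier offers 0 and keeps 50.
Round 3 (the retailer proposes): the supplier can get 50 next round, worth 0.54 × 50 = 27 now. The retailer offers 27 and keeps 50 − 27 = 23.
Round 2 (the supplier proposes): the retailer can get 23 next round, worth 0.54 × 23 = 12.42 now; the supplier offers that and keeps 37.58.
Round 1 (the retailer proposes): the supplier can get 37.58 next round, worth 0.54 × 37.58 = 20.2932 now. The retailer offers 20.2932 and keeps 50 − 20.2932 = 29.7068.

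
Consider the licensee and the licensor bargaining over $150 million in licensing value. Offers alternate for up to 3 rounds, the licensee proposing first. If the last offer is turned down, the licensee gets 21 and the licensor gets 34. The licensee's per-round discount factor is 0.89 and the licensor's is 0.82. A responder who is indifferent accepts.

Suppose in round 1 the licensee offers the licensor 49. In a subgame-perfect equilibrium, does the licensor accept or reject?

Round 3 (the licensee proposes): the licensor gets 34 if talks fail, so the licensee offers 34 and keeps 116.
Round 2 (the licensor proposes): the licensee can get 116 next round, worth 0.89 × 116 = 103.24 now. The licensor offers 103.24 and keeps 150 − 103.24 = 46.76.
So by rejecting in round 1, the licensor gets 46.76 next round, worth 0.82 × 46.76 = 38.3432 now.
Offer 49 ≥ 38.3432, so the licensor accepts.

Accept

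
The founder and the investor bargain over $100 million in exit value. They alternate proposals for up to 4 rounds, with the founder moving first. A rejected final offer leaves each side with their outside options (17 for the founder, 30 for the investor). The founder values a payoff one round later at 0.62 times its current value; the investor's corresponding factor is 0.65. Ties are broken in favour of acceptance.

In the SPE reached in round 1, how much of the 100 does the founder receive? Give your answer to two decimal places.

Round 4 (the investor proposes): the founder gets 17 if talks fail, so the investor offers 17 and keeps 83.
Round 3 (the founder proposes): the investor can get 83 next round, worth 0.65 × 83 = 53.95 now; the founder offers that and keeps 46.05.
Round 2 (the investor proposes): the founder can get 46.05 next round, worth 0.62 × 46.05 = 28.551 now; the investor offers that and keeps 71.449.
Round 1 (the founder proposes): the investor can get 71.449 next round, worth 0.65 × 71.449 = 46.44185 now; the founder offers that and keeps 53.55815.

53.56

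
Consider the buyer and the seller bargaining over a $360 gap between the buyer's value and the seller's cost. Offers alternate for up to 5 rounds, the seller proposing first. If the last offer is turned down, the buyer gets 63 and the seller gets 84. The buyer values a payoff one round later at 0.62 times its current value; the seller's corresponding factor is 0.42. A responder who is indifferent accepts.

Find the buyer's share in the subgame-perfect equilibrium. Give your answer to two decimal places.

167.44

Round 5 (the seller proposes): the buyer gets 63 if talks fail, so the seller offers 63 and keeps 297.
Round 4 (the buyer proposes): the seller can get 297 next round, worth 0.42 × 297 = 124.74 now, so the buyer offers 124.74, keeping 235.26.
Round 3 (the seller proposes): the buyer can get 235.26 next round, worth 0.62 × 235.26 = 145.8612 now; the seller offers that and keeps 214.1388.
Round 2 (the buyer proposes): the seller can get 214.1388 next round, worth 0.42 × 214.1388 = 89.938296 now, so the buyer offers 89.938296, keeping 270.061704.
Round 1 (the seller proposes): the buyer can get 270.061704 next round, worth 0.62 × 270.061704 = 167.43825648 now; the seller offers that and keeps 192.56174352.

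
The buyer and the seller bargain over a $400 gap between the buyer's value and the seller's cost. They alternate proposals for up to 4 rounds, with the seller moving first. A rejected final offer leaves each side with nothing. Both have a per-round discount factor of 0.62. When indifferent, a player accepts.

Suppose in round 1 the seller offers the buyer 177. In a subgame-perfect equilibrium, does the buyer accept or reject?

Reject

Work out the buyer's continuation value if the offer is rejected.
Round 4 (the buyer proposes): the seller will accept anything ≥ 0, so the buyer offers 0 and keeps 400.
Round 3 (the seller proposes): the buyer can get 400 next round, worth 0.62 × 400 = 248 now. The seller offers 248 and keeps 400 − 248 = 152.
Round 2 (the buyer proposes): the seller can get 152 next round, worth 0.62 × 152 = 94.24 now. The buyer offers 94.24 and keeps 400 − 94.24 = 305.76.
So by rejecting in round 1, the buyer gets 305.76 next round, worth 0.62 × 305.76 = 189.5712 now.
Offer 177 < 189.5712, so the buyer rejects.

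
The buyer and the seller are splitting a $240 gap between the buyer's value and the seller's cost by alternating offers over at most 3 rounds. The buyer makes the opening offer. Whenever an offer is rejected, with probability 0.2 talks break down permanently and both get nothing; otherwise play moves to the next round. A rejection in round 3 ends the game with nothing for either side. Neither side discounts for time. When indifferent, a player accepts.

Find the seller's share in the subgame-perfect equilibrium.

By backward induction:
Round 3 (the buyer proposes): rejection yields 0 for the seller; the buyer offers 0 and keeps 240.
Round 2 (the seller proposes): rejecting gives the buyer an expected 0.8 × 240 = 192; the seller offers that and keeps 48.
Round 1 (the buyer proposes): rejecting gives the seller an expected 0.8 × 48 = 38.4; the buyer offers that and keeps 201.6.

38.4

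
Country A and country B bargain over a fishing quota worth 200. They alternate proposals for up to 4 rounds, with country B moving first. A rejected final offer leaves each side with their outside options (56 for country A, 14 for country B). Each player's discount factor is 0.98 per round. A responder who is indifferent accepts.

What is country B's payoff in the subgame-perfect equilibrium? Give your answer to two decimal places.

21.02

Round 4 (country A proposes): country B gets 14 if talks fail, so country A offers 14 and keeps 186.
Round 3 (country B proposes): country A can get 186 next round, worth 0.98 × 186 = 182.28 now, so country B offers 182.28, keeping 17.72.
Round 2 (country A proposes): country B can get 17.72 next round, worth 0.98 × 17.72 = 17.3656 now; country A offers that and keeps 182.6344.
Round 1 (country B proposes): country A can get 182.6344 next round, worth 0.98 × 182.6344 = 178.981712 now, so country B offers 178.981712, keeping 21.018288.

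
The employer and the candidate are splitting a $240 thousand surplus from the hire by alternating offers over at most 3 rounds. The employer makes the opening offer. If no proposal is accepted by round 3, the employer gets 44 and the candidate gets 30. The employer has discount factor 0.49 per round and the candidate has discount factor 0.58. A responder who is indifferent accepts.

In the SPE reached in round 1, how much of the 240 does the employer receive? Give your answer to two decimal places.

160.48

Round 3 (the employer proposes): the candidate gets 30 if talks fail, so the employer offers 30 and keeps 210.
Round 2 (the candidate proposes): the employer can get 210 next round, worth 0.49 × 210 = 102.9 now, so the candidate offers 102.9, keeping 137.1.
Round 1 (the employer proposes): the candidate can get 137.1 next round, worth 0.58 × 137.1 = 79.518 now; the employer offers that and keeps 160.482.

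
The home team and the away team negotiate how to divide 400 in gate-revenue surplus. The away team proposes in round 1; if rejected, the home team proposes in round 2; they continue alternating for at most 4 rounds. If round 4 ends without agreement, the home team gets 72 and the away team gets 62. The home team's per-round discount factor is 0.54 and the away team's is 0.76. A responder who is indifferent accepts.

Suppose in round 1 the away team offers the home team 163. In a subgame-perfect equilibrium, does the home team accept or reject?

Accept

Round 4 (the home team proposes): the away team gets 62 if talks fail, so the home team offers 62 and keeps 338.
Round 3 (the away team proposes): the home team can get 338 next round, worth 0.54 × 338 = 182.52 now; the away team offers that and keeps 217.48.
Round 2 (the home team proposes): the away team can get 217.48 next round, worth 0.76 × 217.48 = 165.2848 now. The home team offers 165.2848 and keeps 400 − 165.2848 = 234.7152.
So by rejecting in round 1, the home team gets 234.7152 next round, worth 0.54 × 234.7152 = 126.746208 now.
Offer 163 ≥ 126.746208, so the home team accepts.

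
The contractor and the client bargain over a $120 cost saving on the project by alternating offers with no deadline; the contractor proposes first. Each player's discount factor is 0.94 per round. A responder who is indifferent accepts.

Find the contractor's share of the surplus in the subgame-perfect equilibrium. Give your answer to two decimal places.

When the contractor proposes, the client accepts any offer worth at least 0.94 times what the client would get by proposing next round; and vice versa.
This gives x = 120 − 0.94y and y = 120 − 0.94x, where x and y are each side's share when it proposes.
Hence (1 − 0.94·0.94)x = 120(1 − 0.94), i.e. 0.1164·x = 7.2.
x ≈ 61.8557; the client's share is 120 − x ≈ 58.1443.

61.86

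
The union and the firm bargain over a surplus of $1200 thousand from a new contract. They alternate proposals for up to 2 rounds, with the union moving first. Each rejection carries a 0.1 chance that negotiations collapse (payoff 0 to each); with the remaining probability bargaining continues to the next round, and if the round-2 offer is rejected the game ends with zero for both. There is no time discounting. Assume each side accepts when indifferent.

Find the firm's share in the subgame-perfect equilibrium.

By backward induction:
Round 2 (the firm proposes): rejection yields 0 for the union; the firm offers 0 and keeps 1200.
Round 1 (the union proposes): rejecting gives the firm an expected 0.9 × 1200 = 1080, so the union offers 1080, keeping 120.

1080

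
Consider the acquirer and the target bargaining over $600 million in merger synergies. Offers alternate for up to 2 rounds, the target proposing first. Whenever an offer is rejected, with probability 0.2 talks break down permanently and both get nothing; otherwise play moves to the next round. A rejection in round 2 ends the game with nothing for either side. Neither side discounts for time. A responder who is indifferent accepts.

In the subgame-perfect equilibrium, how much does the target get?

Round 2 (the acquirer proposes): the target will accept anything ≥ 0, so the acquirer offers 0 and keeps 600.
Round 1 (the target proposes): rejecting gives the acquirer an expected 0.8 × 600 = 480, so the target offers 480, keeping 120.

120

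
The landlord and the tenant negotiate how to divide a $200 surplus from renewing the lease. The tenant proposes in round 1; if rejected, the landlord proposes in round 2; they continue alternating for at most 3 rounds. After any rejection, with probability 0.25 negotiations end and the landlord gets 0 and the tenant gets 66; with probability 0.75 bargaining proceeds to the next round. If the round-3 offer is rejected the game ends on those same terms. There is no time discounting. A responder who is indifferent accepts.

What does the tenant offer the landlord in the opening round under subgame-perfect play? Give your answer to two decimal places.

Round 3 (the tenant proposes): rejection yields 0 for the landlord; the tenant offers 0 and keeps 200.
Round 2 (the landlord proposes): rejecting gives the tenant an expected 0.75 × 200 + 0.25 × 66 = 166.5. The landlord offers 166.5 and keeps 200 − 166.5 = 33.5.
Round 1 (the tenant proposes): rejecting gives the landlord an expected 0.75 × 33.5 = 25.125, so the tenant offers 25.125, keeping 174.875.

25.13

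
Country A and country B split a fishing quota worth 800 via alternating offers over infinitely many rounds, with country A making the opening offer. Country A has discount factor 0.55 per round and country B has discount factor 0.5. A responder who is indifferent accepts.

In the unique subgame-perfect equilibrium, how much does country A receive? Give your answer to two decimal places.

In a stationary SPE each proposer offers the other exactly their discounted continuation value.
If country A keeps x when proposing and country B keeps y when proposing, then x = 800 − 0.5y and y = 800 − 0.55x.
Solving: x = 800(1 − 0.5) / (1 − 0.55·0.5) = 400 / 0.725 ≈ 551.7241.
Country B gets 800 − 551.7241 ≈ 248.2759.

551.72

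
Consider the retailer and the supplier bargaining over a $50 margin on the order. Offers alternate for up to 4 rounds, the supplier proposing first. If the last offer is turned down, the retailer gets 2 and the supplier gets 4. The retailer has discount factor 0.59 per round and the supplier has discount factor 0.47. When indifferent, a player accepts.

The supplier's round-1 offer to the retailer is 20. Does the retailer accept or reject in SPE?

Reject

Round 4 (the retailer proposes): the supplier gets 4 if talks fail, so the retailer offers 4 and keeps 46.
Round 3 (the supplier proposes): the retailer can get 46 next round, worth 0.59 × 46 = 27.14 now, so the supplier offers 27.14, keeping 22.86.
Round 2 (the retailer proposes): the supplier can get 22.86 next round, worth 0.47 × 22.86 = 10.7442 now; the retailer offers that and keeps 39.2558.
So by rejecting in round 1, the retailer gets 39.2558 next round, worth 0.59 × 39.2558 = 23.160922 now.
Offer 20 < 23.160922, so the retailer rejects.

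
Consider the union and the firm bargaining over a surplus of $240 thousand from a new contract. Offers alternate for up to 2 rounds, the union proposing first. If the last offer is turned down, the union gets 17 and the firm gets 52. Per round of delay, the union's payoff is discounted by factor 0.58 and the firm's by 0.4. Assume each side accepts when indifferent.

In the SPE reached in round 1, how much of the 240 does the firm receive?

Work backward from the last round.
Round 2 (the firm proposes): the union gets 17 if talks fail, so the firm offers 17 and keeps 223.
Round 1 (the union proposes): the firm can get 223 next round, worth 0.4 × 223 = 89.2 now, so the union offers 89.2, keeping 150.8.

89.2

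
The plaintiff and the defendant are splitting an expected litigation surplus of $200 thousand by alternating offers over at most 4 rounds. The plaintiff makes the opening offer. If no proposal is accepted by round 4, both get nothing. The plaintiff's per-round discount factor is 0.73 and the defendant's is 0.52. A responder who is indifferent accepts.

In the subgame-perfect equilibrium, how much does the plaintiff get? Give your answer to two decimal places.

By backward induction:
Round 4 (the defendant proposes): the plaintiff will accept anything ≥ 0, so the defendant offers 0 and keeps 200.
Round 3 (the plaintiff proposes): the defendant can get 200 next round, worth 0.52 × 200 = 104 now, so the plaintiff offers 104, keeping 96.
Round 2 (the defendant proposes): the plaintiff can get 96 next round, worth 0.73 × 96 = 70.08 now, so the defendant offers 70.08, keeping 129.92.
Round 1 (the plaintiff proposes): the defendant can get 129.92 next round, worth 0.52 × 129.92 = 67.5584 now; the plaintiff offers that and keeps 132.4416.

132.44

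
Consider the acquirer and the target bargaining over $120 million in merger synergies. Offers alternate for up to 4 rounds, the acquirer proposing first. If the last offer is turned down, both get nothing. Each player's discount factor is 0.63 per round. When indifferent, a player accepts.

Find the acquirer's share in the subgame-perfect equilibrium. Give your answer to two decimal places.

62.02

Work backward from the last round.
Round 4 (the target proposes): rejection yields 0 for the acquirer; the target offers 0 and keeps 120.
Round 3 (the acquirer proposes): the target can get 120 next round, worth 0.63 × 120 = 75.6 now; the acquirer offers that and keeps 44.4.
Round 2 (the target proposes): the acquirer can get 44.4 next round, worth 0.63 × 44.4 = 27.972 now. The target offers 27.972 and keeps 120 − 27.972 = 92.028.
Round 1 (the acquirer proposes): the target can get 92.028 next round, worth 0.63 × 92.028 = 57.97764 now, so the acquirer offers 57.97764, keeping 62.02236.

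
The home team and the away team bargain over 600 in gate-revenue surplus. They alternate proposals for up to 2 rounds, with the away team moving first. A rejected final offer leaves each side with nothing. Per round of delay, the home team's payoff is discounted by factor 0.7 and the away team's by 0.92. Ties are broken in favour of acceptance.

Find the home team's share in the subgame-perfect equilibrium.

Round 2 (the home team proposes): rejection yields 0 for the away team; the home team offers 0 and keeps 600.
Round 1 (the away team proposes): the home team can get 600 next round, worth 0.7 × 600 = 420 now. The away team offers 420 and keeps 600 − 420 = 180.

420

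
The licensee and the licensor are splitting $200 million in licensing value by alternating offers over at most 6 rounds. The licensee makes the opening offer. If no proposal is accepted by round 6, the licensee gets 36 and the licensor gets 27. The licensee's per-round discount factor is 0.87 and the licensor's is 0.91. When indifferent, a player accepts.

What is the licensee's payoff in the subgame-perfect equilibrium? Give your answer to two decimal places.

64.07

Round 6 (the licensor proposes): the licensee gets 36 if talks fail, so the licensor offers 36 and keeps 164.
Round 5 (the licensee proposes): the licensor can get 164 next round, worth 0.91 × 164 = 149.24 now. The licensee offers 149.24 and keeps 200 − 149.24 = 50.76.
Round 4 (the licensor proposes): the licensee can get 50.76 next round, worth 0.87 × 50.76 = 44.1612 now. The licensor offers 44.1612 and keeps 200 − 44.1612 = 155.8388.
Round 3 (the licensee proposes): the licensor can get 155.8388 next round, worth 0.91 × 155.8388 = 141.813308 now; the licensee offers that and keeps 58.186692.
Round 2 (the licensor proposes): the licensee can get 58.186692 next round, worth 0.87 × 58.186692 = 50.62242204 now; the licensor offers that and keeps 149.37757796.
Round 1 (the licensee proposes): the licensor can get 149.37757796 next round, worth 0.91 × 149.37757796 = 135.9335959436 now. The licensee offers 135.9335959436 and keeps 200 − 135.9335959436 = 64.0664040564.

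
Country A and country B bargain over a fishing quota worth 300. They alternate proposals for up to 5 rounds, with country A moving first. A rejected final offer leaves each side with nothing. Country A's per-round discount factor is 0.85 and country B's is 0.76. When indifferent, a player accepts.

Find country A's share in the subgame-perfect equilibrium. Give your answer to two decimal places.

243.71

Round 5 (country A proposes): rejection yields 0 for country B; country A offers 0 and keeps 300.
Round 4 (country B proposes): country A can get 300 next round, worth 0.85 × 300 = 255 now; country B offers that and keeps 45.
Round 3 (country A proposes): country B can get 45 next round, worth 0.76 × 45 = 34.2 now; country A offers that and keeps 265.8.
Round 2 (country B proposes): country A can get 265.8 next round, worth 0.85 × 265.8 = 225.93 now, so country B offers 225.93, keeping 74.07.
Round 1 (country A proposes): country B can get 74.07 next round, worth 0.76 × 74.07 = 56.2932 now. Country A offers 56.2932 and keeps 300 − 56.2932 = 243.7068.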